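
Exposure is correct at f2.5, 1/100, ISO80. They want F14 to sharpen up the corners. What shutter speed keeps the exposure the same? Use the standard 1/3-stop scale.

Aperture: f/2.5 → f/2.8 → f/3.2 → f/3.5 → f/4 → f/4.5 → f/5 → f/5.6 → f/6.3 → f/7.1 → f/8 → f/9 → f/10 → f/11 → f/13 → f/14 — 5 stops smaller aperture (darker).
Need 5 stops brighter from the shutter speed: 1/100 → 1/80 → 1/60 → 1/50 → 1/40 → 1/30 → 1/25 → 1/20 → 1/15 → 1/13 → 1/10 → 1/8 → 1/6 → 1/5 → 1/4 → 0.3.

0.3 s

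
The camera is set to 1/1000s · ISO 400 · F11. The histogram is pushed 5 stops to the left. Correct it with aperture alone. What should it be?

Underexposed by 5 stops → need 5 stops brighter.
Aperture: f/11 → f/8 → f/5.6 → f/4 → f/2.8 → f/2.

f/2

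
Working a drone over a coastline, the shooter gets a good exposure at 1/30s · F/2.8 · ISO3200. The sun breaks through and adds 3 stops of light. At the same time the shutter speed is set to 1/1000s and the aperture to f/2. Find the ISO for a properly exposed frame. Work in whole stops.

Scene light: 3 stops brighter.
Shutter speed: 1/30 → 1/60 → 1/125 → 1/250 → 1/500 → 1/1000 — 5 stops faster (darker).
Aperture: f/2.8 → f/2 — 1 stop wider (brighter).
Net so far: 1 stop darker. ISO: 3200 → 6400.

ISO 6400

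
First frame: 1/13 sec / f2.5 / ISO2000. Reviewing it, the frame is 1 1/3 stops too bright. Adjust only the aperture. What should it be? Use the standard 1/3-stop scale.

f/4

Overexposed by 1 1/3 stops → need 1 1/3 stops darker.
Aperture: f/2.5 → f/2.8 → f/3.2 → f/3.5 → f/4.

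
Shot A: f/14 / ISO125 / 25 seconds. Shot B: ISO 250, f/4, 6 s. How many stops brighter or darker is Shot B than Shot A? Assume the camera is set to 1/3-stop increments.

Aperture: f/14 → f/13 → f/11 → f/10 → f/9 → f/8 → f/7.1 → f/6.3 → f/5.6 → f/5 → f/4.5 → f/4 — 3 2/3 stops wider (brighter).
Shutter speed: 25 → 20 → 15 → 13 → 10 → 8 → 6 — 2 stops faster (darker).
ISO: 125 → 160 → 200 → 250 — 1 stop higher (brighter).
Net: +3 2/3 −2 +1 = +2 2/3 stops.

2 2/3 stops brighter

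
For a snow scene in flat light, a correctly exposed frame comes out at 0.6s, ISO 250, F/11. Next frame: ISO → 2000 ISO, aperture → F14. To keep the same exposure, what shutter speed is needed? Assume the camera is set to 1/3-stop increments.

1/8s

ISO: 250 → 320 → 400 → 500 → 640 → 800 → 1000 → 1250 → 1600 → 2000 — 3 stops higher (brighter).
Aperture: f/11 → f/13 → f/14 — 2/3 stop narrower (darker).
Net change so far: 2 1/3 stops brighter. Offset with the shutter speed: 0.6 → 0.5 → 0.4 → 0.3 → 1/4 → 1/5 → 1/6 → 1/8.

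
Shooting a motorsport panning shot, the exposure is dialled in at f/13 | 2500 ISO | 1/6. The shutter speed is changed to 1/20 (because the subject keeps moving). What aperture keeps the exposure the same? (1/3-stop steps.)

f/7.1

Shutter speed: 1/6 → 1/8 → 1/10 → 1/13 → 1/15 → 1/20 — 1 2/3 stops faster (darker).
Need 1 2/3 stops brighter from the aperture: f/13 → f/11 → f/10 → f/9 → f/8 → f/7.1.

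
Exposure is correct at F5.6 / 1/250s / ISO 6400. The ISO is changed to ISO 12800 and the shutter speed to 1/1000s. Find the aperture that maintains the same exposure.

ISO: 6400 → 12800 — 1 stop higher (brighter).
Shutter speed: 1/250 → 1/500 → 1/1000 — 2 stops shorter (darker).
Net change so far: 1 stop darker. Offset with the aperture: f/5.6 → f/4.

f/4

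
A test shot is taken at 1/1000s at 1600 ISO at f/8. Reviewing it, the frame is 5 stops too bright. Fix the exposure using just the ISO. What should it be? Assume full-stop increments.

ISO 50

Overexposed by 5 stops → need 5 stops darker.
ISO: 1600 → 800 → 400 → 200 → 100 → 50.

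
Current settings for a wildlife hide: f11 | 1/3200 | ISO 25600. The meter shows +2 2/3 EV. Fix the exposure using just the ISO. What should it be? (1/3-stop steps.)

Overexposed by 2 2/3 stops → need 2 2/3 stops darker.
ISO: 25600 → 20000 → 16000 → 12800 → 10000 → 8000 → 6400 → 5000 → 4000.

ISO 4000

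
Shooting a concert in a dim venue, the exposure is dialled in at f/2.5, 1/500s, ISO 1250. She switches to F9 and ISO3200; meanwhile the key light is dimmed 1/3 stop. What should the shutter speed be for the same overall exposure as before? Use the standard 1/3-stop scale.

1/80s

Scene light: 1/3 stop darker.
Aperture: f/2.5 → f/2.8 → f/3.2 → f/3.5 → f/4 → f/4.5 → f/5 → f/5.6 → f/6.3 → f/7.1 → f/8 → f/9 — 3 2/3 stops narrower (darker).
ISO: 1250 → 1600 → 2000 → 2500 → 3200 — 1 1/3 stops raised (brighter).
Net so far: 2 2/3 stops darker. Shutter speed: 1/500 → 1/400 → 1/320 → 1/250 → 1/200 → 1/160 → 1/125 → 1/100 → 1/80.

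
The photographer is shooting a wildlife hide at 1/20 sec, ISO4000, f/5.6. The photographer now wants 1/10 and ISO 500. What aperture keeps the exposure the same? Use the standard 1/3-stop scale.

Shutter speed: 1/20 → 1/15 → 1/13 → 1/10 — 1 stop longer (brighter).
ISO: 4000 → 3200 → 2500 → 2000 → 1600 → 1250 → 1000 → 800 → 640 → 500 — 3 stops dropped (darker).
Net change so far: 2 stops darker. Offset with the aperture: f/5.6 → f/5 → f/4.5 → f/4 → f/3.5 → f/3.2 → f/2.8.

f/2.8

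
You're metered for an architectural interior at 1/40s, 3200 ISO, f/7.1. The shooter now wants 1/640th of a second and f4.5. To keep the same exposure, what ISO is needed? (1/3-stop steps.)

ISO 20000

Shutter speed: 1/40 → 1/50 → 1/60 → 1/80 → 1/100 → 1/125 → 1/160 → 1/200 → 1/250 → 1/320 → 1/400 → 1/500 → 1/640 — 4 stops faster (darker).
Aperture: f/7.1 → f/6.3 → f/5.6 → f/5 → f/4.5 — 1 1/3 stops larger aperture (brighter).
Net change so far: 2 2/3 stops darker. Offset with the ISO: 3200 → 4000 → 5000 → 6400 → 8000 → 10000 → 12800 → 16000 → 20000.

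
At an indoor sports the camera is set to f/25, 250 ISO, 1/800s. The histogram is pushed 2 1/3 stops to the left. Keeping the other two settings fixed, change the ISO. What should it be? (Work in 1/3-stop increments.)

Underexposed by 2 1/3 stops → need 2 1/3 stops brighter.
ISO: 250 → 320 → 400 → 500 → 640 → 800 → 1000 → 1250.

ISO 1250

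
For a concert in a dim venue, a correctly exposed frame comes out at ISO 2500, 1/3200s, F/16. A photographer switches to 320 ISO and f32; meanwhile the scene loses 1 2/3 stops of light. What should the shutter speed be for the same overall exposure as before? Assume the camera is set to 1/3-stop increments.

1/30s

Scene light: 1 2/3 stops darker.
ISO: 2500 → 2000 → 1600 → 1250 → 1000 → 800 → 640 → 500 → 400 → 320 — 3 stops dropped (darker).
Aperture: f/16 → f/18 → f/20 → f/22 → f/25 → f/29 → f/32 — 2 stops stopped down (darker).
Net so far: 6 2/3 stops darker. Shutter speed: 1/3200 → 1/2500 → 1/2000 → 1/1600 → 1/1250 → 1/1000 → 1/800 → 1/640 → 1/500 → 1/400 → 1/320 → 1/250 → 1/200 → 1/160 → 1/125 → 1/100 → 1/80 → 1/60 → 1/50 → 1/40 → 1/30.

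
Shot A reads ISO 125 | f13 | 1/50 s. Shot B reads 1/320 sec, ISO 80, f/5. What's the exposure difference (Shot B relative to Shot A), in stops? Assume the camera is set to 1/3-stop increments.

2/3 stop darker

Aperture: f/13 → f/11 → f/10 → f/9 → f/8 → f/7.1 → f/6.3 → f/5.6 → f/5 — 2 2/3 stops opened up (brighter).
Shutter speed: 1/50 → 1/60 → 1/80 → 1/100 → 1/125 → 1/160 → 1/200 → 1/250 → 1/320 — 2 2/3 stops faster (darker).
ISO: 125 → 100 → 80 — 2/3 stop lower (darker).
Net: +2 2/3 −2 2/3 −2/3 = −2/3 stops.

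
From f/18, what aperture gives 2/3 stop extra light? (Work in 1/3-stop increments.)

f/14

Aperture: f/18 → f/16 → f/14 — 2/3 stop larger aperture (brighter).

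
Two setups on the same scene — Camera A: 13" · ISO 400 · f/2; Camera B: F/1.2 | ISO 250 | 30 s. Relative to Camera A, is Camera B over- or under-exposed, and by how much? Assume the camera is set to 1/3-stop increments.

Aperture: f/2 → f/1.8 → f/1.6 → f/1.4 → f/1.2 — 1 1/3 stops larger aperture (brighter).
Shutter speed: 13 → 15 → 20 → 25 → 30 — 1 1/3 stops longer (brighter).
ISO: 400 → 320 → 250 — 2/3 stop lower (darker).
Net: +1 1/3 +1 1/3 −2/3 = +2 stops.

2 stops brighter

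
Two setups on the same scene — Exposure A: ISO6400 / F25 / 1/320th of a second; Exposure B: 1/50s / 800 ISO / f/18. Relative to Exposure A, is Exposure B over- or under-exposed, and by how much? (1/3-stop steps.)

2/3 stop brighter

Aperture: f/25 → f/22 → f/20 → f/18 — 1 stop larger aperture (brighter).
Shutter speed: 1/320 → 1/250 → 1/200 → 1/160 → 1/125 → 1/100 → 1/80 → 1/60 → 1/50 — 2 2/3 stops slower (brighter).
ISO: 6400 → 5000 → 4000 → 3200 → 2500 → 2000 → 1600 → 1250 → 1000 → 800 — 3 stops lower (darker).
Net: +1 +2 2/3 −3 = +2/3 stops.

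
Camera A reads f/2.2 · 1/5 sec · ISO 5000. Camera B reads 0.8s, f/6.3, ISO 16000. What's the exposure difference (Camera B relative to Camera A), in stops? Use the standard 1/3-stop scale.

2/3 stop brighter

Aperture: f/2.2 → f/2.5 → f/2.8 → f/3.2 → f/3.5 → f/4 → f/4.5 → f/5 → f/5.6 → f/6.3 — 3 stops smaller aperture (darker).
Shutter speed: 1/5 → 1/4 → 0.3 → 0.4 → 0.5 → 0.6 → 0.8 — 2 stops longer (brighter).
ISO: 5000 → 6400 → 8000 → 10000 → 12800 → 16000 — 1 2/3 stops raised (brighter).
Net: −3 +2 +1 2/3 = +2/3 stops.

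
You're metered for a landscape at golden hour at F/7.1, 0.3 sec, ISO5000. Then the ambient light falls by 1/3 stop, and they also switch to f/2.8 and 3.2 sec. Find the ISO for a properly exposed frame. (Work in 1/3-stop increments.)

Scene light: 1/3 stop darker.
Aperture: f/7.1 → f/6.3 → f/5.6 → f/5 → f/4.5 → f/4 → f/3.5 → f/3.2 → f/2.8 — 2 2/3 stops larger aperture (brighter).
Shutter speed: 0.3 → 0.4 → 0.5 → 0.6 → 0.8 → 1 → 1.3 → 1.6 → 2 → 2.5 → 3.2 — 3 1/3 stops slower (brighter).
Net so far: 5 2/3 stops brighter. ISO: 5000 → 4000 → 3200 → 2500 → 2000 → 1600 → 1250 → 1000 → 800 → 640 → 500 → 400 → 320 → 250 → 200 → 160 → 125 → 100.

ISO 100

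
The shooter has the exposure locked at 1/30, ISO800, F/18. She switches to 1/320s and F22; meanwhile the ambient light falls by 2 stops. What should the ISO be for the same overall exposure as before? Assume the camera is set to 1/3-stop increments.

ISO 51200

Scene light: 2 stops darker.
Shutter speed: 1/30 → 1/40 → 1/50 → 1/60 → 1/80 → 1/100 → 1/125 → 1/160 → 1/200 → 1/250 → 1/320 — 3 1/3 stops faster (darker).
Aperture: f/18 → f/20 → f/22 — 2/3 stop stopped down (darker).
Net so far: 6 stops darker. ISO: 800 → 1000 → 1250 → 1600 → 2000 → 2500 → 3200 → 4000 → 5000 → 6400 → 8000 → 10000 → 12800 → 16000 → 20000 → 25600 → 32000 → 40000 → 51200.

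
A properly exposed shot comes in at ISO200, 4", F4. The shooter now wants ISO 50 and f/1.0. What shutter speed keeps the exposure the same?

ISO: 200 → 100 → 50 — 2 stops lower (darker).
Aperture: f/4 → f/2.8 → f/2 → f/1.4 → f/1.0 — 4 stops wider (brighter).
Net change so far: 2 stops brighter. Offset with the shutter speed: 4 → 2 → 1.

1 s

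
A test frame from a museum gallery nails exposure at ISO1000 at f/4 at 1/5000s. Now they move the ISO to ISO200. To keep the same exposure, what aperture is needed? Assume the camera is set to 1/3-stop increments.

f/1.8

ISO: 1000 → 800 → 640 → 500 → 400 → 320 → 250 → 200 — 2 1/3 stops lower (darker).
Need 2 1/3 stops brighter from the aperture: f/4 → f/3.5 → f/3.2 → f/2.8 → f/2.5 → f/2.2 → f/2 → f/1.8.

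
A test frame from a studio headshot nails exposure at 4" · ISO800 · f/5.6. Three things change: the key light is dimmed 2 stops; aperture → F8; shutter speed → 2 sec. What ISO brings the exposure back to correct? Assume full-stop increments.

ISO 12800

Scene light: 2 stops darker.
Aperture: f/5.6 → f/8 — 1 stop smaller aperture (darker).
Shutter speed: 4 → 2 — 1 stop shorter (darker).
Net so far: 4 stops darker. ISO: 800 → 1600 → 3200 → 6400 → 12800.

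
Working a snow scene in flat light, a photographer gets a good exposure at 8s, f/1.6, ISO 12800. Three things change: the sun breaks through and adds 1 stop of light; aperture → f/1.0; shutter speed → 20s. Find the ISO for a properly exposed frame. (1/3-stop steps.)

Scene light: 1 stop brighter.
Aperture: f/1.6 → f/1.4 → f/1.2 → f/1.1 → f/1.0 — 1 1/3 stops opened up (brighter).
Shutter speed: 8 → 10 → 13 → 15 → 20 — 1 1/3 stops slower (brighter).
Net so far: 3 2/3 stops brighter. ISO: 12800 → 10000 → 8000 → 6400 → 5000 → 4000 → 3200 → 2500 → 2000 → 1600 → 1250 → 1000.

ISO 1000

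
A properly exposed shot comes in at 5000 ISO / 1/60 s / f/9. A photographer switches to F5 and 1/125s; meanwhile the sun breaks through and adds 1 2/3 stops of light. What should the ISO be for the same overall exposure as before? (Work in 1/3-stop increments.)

Scene light: 1 2/3 stops brighter.
Aperture: f/9 → f/8 → f/7.1 → f/6.3 → f/5.6 → f/5 — 1 2/3 stops opened up (brighter).
Shutter speed: 1/60 → 1/80 → 1/100 → 1/125 — 1 stop shorter (darker).
Net so far: 2 1/3 stops brighter. ISO: 5000 → 4000 → 3200 → 2500 → 2000 → 1600 → 1250 → 1000.

ISO 1000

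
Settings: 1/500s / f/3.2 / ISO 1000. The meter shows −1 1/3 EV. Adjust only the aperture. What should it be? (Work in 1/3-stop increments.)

f/2

Underexposed by 1 1/3 stops → need 1 1/3 stops brighter.
Aperture: f/3.2 → f/2.8 → f/2.5 → f/2.2 → f/2.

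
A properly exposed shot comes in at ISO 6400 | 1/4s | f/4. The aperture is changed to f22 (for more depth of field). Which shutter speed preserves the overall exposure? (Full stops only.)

Aperture: f/4 → f/5.6 → f/8 → f/11 → f/16 → f/22 — 5 stops stopped down (darker).
Need 5 stops brighter from the shutter speed: 1/4 → 1/2 → 1 → 2 → 4 → 8.

8 s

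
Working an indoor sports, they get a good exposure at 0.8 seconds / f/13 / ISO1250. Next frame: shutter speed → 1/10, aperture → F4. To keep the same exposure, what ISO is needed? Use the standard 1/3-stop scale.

Shutter speed: 0.8 → 0.6 → 0.5 → 0.4 → 0.3 → 1/4 → 1/5 → 1/6 → 1/8 → 1/10 — 3 stops shorter (darker).
Aperture: f/13 → f/11 → f/10 → f/9 → f/8 → f/7.1 → f/6.3 → f/5.6 → f/5 → f/4.5 → f/4 — 3 1/3 stops wider (brighter).
Net change so far: 1/3 stop brighter. Offset with the ISO: 1250 → 1000.

ISO 1000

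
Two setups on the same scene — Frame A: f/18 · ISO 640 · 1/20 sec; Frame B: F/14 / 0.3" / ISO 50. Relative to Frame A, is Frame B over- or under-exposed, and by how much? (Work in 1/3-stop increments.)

1/3 stop darker

Aperture: f/18 → f/16 → f/14 — 2/3 stop wider (brighter).
Shutter speed: 1/20 → 1/15 → 1/13 → 1/10 → 1/8 → 1/6 → 1/5 → 1/4 → 0.3 — 2 2/3 stops slower (brighter).
ISO: 640 → 500 → 400 → 320 → 250 → 200 → 160 → 125 → 100 → 80 → 64 → 50 — 3 2/3 stops dropped (darker).
Net: +2/3 +2 2/3 −3 2/3 = −1/3 stops.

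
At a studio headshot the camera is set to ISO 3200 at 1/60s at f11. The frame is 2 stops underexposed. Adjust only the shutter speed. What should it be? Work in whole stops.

Underexposed by 2 stops → need 2 stops brighter.
Shutter speed: 1/60 → 1/30 → 1/15.

1/15s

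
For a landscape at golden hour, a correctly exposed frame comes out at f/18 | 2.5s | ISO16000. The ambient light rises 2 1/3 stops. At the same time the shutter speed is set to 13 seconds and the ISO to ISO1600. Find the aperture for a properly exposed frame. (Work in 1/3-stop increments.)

Scene light: 2 1/3 stops brighter.
Shutter speed: 2.5 → 3.2 → 4 → 5 → 6 → 8 → 10 → 13 — 2 1/3 stops slower (brighter).
ISO: 16000 → 12800 → 10000 → 8000 → 6400 → 5000 → 4000 → 3200 → 2500 → 2000 → 1600 — 3 1/3 stops lower (darker).
Net so far: 1 1/3 stops brighter. Aperture: f/18 → f/20 → f/22 → f/25 → f/29.

f/29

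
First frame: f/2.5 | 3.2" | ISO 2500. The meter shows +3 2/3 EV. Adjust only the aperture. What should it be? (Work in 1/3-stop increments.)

Overexposed by 3 2/3 stops → need 3 2/3 stops darker.
Aperture: f/2.5 → f/2.8 → f/3.2 → f/3.5 → f/4 → f/4.5 → f/5 → f/5.6 → f/6.3 → f/7.1 → f/8 → f/9.

f/9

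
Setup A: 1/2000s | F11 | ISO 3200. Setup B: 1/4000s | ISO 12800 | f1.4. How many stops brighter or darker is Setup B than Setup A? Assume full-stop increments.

7 stops brighter

Aperture: f/11 → f/8 → f/5.6 → f/4 → f/2.8 → f/2 → f/1.4 — 6 stops wider (brighter).
Shutter speed: 1/2000 → 1/4000 — 1 stop shorter (darker).
ISO: 3200 → 6400 → 12800 — 2 stops higher (brighter).
Net: +6 −1 +2 = +7 stops.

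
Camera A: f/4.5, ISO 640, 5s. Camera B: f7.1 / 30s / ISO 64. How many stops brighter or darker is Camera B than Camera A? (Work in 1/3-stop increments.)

Aperture: f/4.5 → f/5 → f/5.6 → f/6.3 → f/7.1 — 1 1/3 stops stopped down (darker).
Shutter speed: 5 → 6 → 8 → 10 → 13 → 15 → 20 → 25 → 30 — 2 2/3 stops slower (brighter).
ISO: 640 → 500 → 400 → 320 → 250 → 200 → 160 → 125 → 100 → 80 → 64 — 3 1/3 stops lower (darker).
Net: −1 1/3 +2 2/3 −3 1/3 = −2 stops.

2 stops darker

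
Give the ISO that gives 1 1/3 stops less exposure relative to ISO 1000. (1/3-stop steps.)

ISO: 1000 → 800 → 640 → 500 → 400 — 1 1/3 stops lower (darker).

ISO 400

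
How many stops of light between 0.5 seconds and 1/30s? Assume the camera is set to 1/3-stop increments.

0.5 → 0.4 → 0.3 → 1/4 → 1/5 → 1/6 → 1/8 → 1/10 → 1/13 → 1/15 → 1/20 → 1/25 → 1/30 — count the steps: 12 third-stops = 4 stops.

4 stops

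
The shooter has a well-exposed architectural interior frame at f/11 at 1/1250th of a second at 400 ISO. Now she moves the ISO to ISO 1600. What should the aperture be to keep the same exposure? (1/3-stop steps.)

f/22

ISO: 400 → 500 → 640 → 800 → 1000 → 1250 → 1600 — 2 stops raised (brighter).
Need 2 stops darker from the aperture: f/11 → f/13 → f/14 → f/16 → f/18 → f/20 → f/22.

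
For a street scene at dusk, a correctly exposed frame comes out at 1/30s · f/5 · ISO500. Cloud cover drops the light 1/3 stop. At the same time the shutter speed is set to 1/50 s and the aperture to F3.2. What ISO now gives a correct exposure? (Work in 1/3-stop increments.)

Scene light: 1/3 stop darker.
Shutter speed: 1/30 → 1/40 → 1/50 — 2/3 stop shorter (darker).
Aperture: f/5 → f/4.5 → f/4 → f/3.5 → f/3.2 — 1 1/3 stops wider (brighter).
Net so far: 1/3 stop brighter. ISO: 500 → 400.

ISO 400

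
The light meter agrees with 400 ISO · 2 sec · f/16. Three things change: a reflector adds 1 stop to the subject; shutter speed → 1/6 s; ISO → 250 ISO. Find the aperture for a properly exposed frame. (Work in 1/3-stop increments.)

f/5

Scene light: 1 stop brighter.
Shutter speed: 2 → 1.6 → 1.3 → 1 → 0.8 → 0.6 → 0.5 → 0.4 → 0.3 → 1/4 → 1/5 → 1/6 — 3 2/3 stops shorter (darker).
ISO: 400 → 320 → 250 — 2/3 stop dropped (darker).
Net so far: 3 1/3 stops darker. Aperture: f/16 → f/14 → f/13 → f/11 → f/10 → f/9 → f/8 → f/7.1 → f/6.3 → f/5.6 → f/5.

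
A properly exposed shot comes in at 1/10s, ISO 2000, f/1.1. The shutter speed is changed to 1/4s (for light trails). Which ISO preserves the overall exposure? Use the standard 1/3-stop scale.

ISO 800

Shutter speed: 1/10 → 1/8 → 1/6 → 1/5 → 1/4 — 1 1/3 stops slower (brighter).
Need 1 1/3 stops darker from the ISO: 2000 → 1600 → 1250 → 1000 → 800.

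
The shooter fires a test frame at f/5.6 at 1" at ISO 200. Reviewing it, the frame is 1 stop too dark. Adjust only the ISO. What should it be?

ISO 400

Underexposed by 1 stop → need 1 stop brighter.
ISO: 200 → 400.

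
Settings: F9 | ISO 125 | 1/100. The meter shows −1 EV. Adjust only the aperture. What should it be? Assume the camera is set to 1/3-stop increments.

f/6.3

Underexposed by 1 stop → need 1 stop brighter.
Aperture: f/9 → f/8 → f/7.1 → f/6.3.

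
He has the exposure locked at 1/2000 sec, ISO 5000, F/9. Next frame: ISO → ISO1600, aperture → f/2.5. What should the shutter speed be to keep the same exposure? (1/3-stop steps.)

ISO: 5000 → 4000 → 3200 → 2500 → 2000 → 1600 — 1 2/3 stops dropped (darker).
Aperture: f/9 → f/8 → f/7.1 → f/6.3 → f/5.6 → f/5 → f/4.5 → f/4 → f/3.5 → f/3.2 → f/2.8 → f/2.5 — 3 2/3 stops opened up (brighter).
Net change so far: 2 stops brighter. Offset with the shutter speed: 1/2000 → 1/2500 → 1/3200 → 1/4000 → 1/5000 → 1/6400 → 1/8000.

1/8000s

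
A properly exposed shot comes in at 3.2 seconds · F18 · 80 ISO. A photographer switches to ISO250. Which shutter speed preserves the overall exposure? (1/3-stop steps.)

ISO: 80 → 100 → 125 → 160 → 200 → 250 — 1 2/3 stops raised (brighter).
Need 1 2/3 stops darker from the shutter speed: 3.2 → 2.5 → 2 → 1.6 → 1.3 → 1.

1 s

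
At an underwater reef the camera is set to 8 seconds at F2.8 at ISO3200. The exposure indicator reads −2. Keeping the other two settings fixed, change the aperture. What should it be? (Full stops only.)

Underexposed by 2 stops → need 2 stops brighter.
Aperture: f/2.8 → f/2 → f/1.4.

f/1.4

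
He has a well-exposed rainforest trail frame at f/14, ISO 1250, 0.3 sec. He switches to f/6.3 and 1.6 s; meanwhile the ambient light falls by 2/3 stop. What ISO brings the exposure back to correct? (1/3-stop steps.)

Scene light: 2/3 stop darker.
Aperture: f/14 → f/13 → f/11 → f/10 → f/9 → f/8 → f/7.1 → f/6.3 — 2 1/3 stops opened up (brighter).
Shutter speed: 0.3 → 0.4 → 0.5 → 0.6 → 0.8 → 1 → 1.3 → 1.6 — 2 1/3 stops longer (brighter).
Net so far: 4 stops brighter. ISO: 1250 → 1000 → 800 → 640 → 500 → 400 → 320 → 250 → 200 → 160 → 125 → 100 → 80.

ISO 80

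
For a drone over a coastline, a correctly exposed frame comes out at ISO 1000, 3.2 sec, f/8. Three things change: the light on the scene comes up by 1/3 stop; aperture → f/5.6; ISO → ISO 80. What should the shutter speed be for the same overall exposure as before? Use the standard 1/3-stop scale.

15 s

Scene light: 1/3 stop brighter.
Aperture: f/8 → f/7.1 → f/6.3 → f/5.6 — 1 stop larger aperture (brighter).
ISO: 1000 → 800 → 640 → 500 → 400 → 320 → 250 → 200 → 160 → 125 → 100 → 80 — 3 2/3 stops lower (darker).
Net so far: 2 1/3 stops darker. Shutter speed: 3.2 → 4 → 5 → 6 → 8 → 10 → 13 → 15.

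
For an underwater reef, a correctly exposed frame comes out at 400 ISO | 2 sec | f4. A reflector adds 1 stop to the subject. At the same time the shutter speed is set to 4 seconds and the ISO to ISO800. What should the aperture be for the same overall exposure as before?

f/11

Scene light: 1 stop brighter.
Shutter speed: 2 → 4 — 1 stop slower (brighter).
ISO: 400 → 800 — 1 stop raised (brighter).
Net so far: 3 stops brighter. Aperture: f/4 → f/5.6 → f/8 → f/11.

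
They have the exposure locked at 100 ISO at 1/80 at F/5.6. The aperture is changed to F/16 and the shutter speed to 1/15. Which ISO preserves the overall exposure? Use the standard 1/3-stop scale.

Aperture: f/5.6 → f/6.3 → f/7.1 → f/8 → f/9 → f/10 → f/11 → f/13 → f/14 → f/16 — 3 stops narrower (darker).
Shutter speed: 1/80 → 1/60 → 1/50 → 1/40 → 1/30 → 1/25 → 1/20 → 1/15 — 2 1/3 stops slower (brighter).
Net change so far: 2/3 stop darker. Offset with the ISO: 100 → 125 → 160.

ISO 160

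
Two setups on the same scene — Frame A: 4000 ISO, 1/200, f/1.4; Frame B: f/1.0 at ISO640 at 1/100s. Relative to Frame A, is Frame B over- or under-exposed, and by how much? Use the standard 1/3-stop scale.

2/3 stop darker

Aperture: f/1.4 → f/1.2 → f/1.1 → f/1.0 — 1 stop wider (brighter).
Shutter speed: 1/200 → 1/160 → 1/125 → 1/100 — 1 stop slower (brighter).
ISO: 4000 → 3200 → 2500 → 2000 → 1600 → 1250 → 1000 → 800 → 640 — 2 2/3 stops lower (darker).
Net: +1 +1 −2 2/3 = −2/3 stops.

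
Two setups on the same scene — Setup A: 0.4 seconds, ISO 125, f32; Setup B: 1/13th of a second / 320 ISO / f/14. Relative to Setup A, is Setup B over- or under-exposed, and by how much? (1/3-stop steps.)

Aperture: f/32 → f/29 → f/25 → f/22 → f/20 → f/18 → f/16 → f/14 — 2 1/3 stops wider (brighter).
Shutter speed: 0.4 → 0.3 → 1/4 → 1/5 → 1/6 → 1/8 → 1/10 → 1/13 — 2 1/3 stops shorter (darker).
ISO: 125 → 160 → 200 → 250 → 320 — 1 1/3 stops raised (brighter).
Net: +2 1/3 −2 1/3 +1 1/3 = +1 1/3 stops.

1 1/3 stops brighter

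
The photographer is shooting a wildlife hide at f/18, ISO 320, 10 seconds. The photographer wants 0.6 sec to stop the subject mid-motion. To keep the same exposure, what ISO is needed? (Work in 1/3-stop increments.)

ISO 5000

Shutter speed: 10 → 8 → 6 → 5 → 4 → 3.2 → 2.5 → 2 → 1.6 → 1.3 → 1 → 0.8 → 0.6 — 4 stops faster (darker).
Need 4 stops brighter from the ISO: 320 → 400 → 500 → 640 → 800 → 1000 → 1250 → 1600 → 2000 → 2500 → 3200 → 4000 → 5000.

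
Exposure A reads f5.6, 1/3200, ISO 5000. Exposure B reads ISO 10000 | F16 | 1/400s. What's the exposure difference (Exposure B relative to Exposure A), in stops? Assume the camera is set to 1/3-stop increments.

Aperture: f/5.6 → f/6.3 → f/7.1 → f/8 → f/9 → f/10 → f/11 → f/13 → f/14 → f/16 — 3 stops stopped down (darker).
Shutter speed: 1/3200 → 1/2500 → 1/2000 → 1/1600 → 1/1250 → 1/1000 → 1/800 → 1/640 → 1/500 → 1/400 — 3 stops slower (brighter).
ISO: 5000 → 6400 → 8000 → 10000 — 1 stop raised (brighter).
Net: −3 +3 +1 = +1 stop.

1 stop brighter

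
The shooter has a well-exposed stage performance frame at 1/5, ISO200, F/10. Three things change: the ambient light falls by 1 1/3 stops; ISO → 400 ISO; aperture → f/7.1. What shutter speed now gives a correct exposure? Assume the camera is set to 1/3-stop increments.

1/8s

Scene light: 1 1/3 stops darker.
ISO: 200 → 250 → 320 → 400 — 1 stop raised (brighter).
Aperture: f/10 → f/9 → f/8 → f/7.1 — 1 stop larger aperture (brighter).
Net so far: 2/3 stop brighter. Shutter speed: 1/5 → 1/6 → 1/8.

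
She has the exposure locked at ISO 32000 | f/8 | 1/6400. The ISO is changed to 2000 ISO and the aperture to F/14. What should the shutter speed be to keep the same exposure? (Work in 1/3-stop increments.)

ISO: 32000 → 25600 → 20000 → 16000 → 12800 → 10000 → 8000 → 6400 → 5000 → 4000 → 3200 → 2500 → 2000 — 4 stops lower (darker).
Aperture: f/8 → f/9 → f/10 → f/11 → f/13 → f/14 — 1 2/3 stops narrower (darker).
Net change so far: 5 2/3 stops darker. Offset with the shutter speed: 1/6400 → 1/5000 → 1/4000 → 1/3200 → 1/2500 → 1/2000 → 1/1600 → 1/1250 → 1/1000 → 1/800 → 1/640 → 1/500 → 1/400 → 1/320 → 1/250 → 1/200 → 1/160 → 1/125.

1/125s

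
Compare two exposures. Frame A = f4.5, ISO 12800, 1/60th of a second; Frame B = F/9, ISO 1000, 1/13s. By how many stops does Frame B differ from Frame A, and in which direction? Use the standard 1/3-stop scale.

Aperture: f/4.5 → f/5 → f/5.6 → f/6.3 → f/7.1 → f/8 → f/9 — 2 stops smaller aperture (darker).
Shutter speed: 1/60 → 1/50 → 1/40 → 1/30 → 1/25 → 1/20 → 1/15 → 1/13 — 2 1/3 stops slower (brighter).
ISO: 12800 → 10000 → 8000 → 6400 → 5000 → 4000 → 3200 → 2500 → 2000 → 1600 → 1250 → 1000 — 3 2/3 stops lower (darker).
Net: −2 +2 1/3 −3 2/3 = −3 1/3 stops.

3 1/3 stops darker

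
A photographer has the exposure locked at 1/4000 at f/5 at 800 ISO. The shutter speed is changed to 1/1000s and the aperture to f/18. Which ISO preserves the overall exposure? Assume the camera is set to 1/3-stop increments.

Shutter speed: 1/4000 → 1/3200 → 1/2500 → 1/2000 → 1/1600 → 1/1250 → 1/1000 — 2 stops longer (brighter).
Aperture: f/5 → f/5.6 → f/6.3 → f/7.1 → f/8 → f/9 → f/10 → f/11 → f/13 → f/14 → f/16 → f/18 — 3 2/3 stops narrower (darker).
Net change so far: 1 2/3 stops darker. Offset with the ISO: 800 → 1000 → 1250 → 1600 → 2000 → 2500.

ISO 2500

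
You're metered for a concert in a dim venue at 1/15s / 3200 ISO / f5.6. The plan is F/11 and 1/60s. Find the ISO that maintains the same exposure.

Aperture: f/5.6 → f/8 → f/11 — 2 stops smaller aperture (darker).
Shutter speed: 1/15 → 1/30 → 1/60 — 2 stops faster (darker).
Net change so far: 4 stops darker. Offset with the ISO: 3200 → 6400 → 12800 → 25600 → 51200.

ISO 51200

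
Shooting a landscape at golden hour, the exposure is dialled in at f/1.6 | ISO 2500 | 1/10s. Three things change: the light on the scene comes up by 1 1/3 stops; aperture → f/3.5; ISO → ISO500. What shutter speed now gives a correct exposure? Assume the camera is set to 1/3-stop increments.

Scene light: 1 1/3 stops brighter.
Aperture: f/1.6 → f/1.8 → f/2 → f/2.2 → f/2.5 → f/2.8 → f/3.2 → f/3.5 — 2 1/3 stops stopped down (darker).
ISO: 2500 → 2000 → 1600 → 1250 → 1000 → 800 → 640 → 500 — 2 1/3 stops lower (darker).
Net so far: 3 1/3 stops darker. Shutter speed: 1/10 → 1/8 → 1/6 → 1/5 → 1/4 → 0.3 → 0.4 → 0.5 → 0.6 → 0.8 → 1.

1 s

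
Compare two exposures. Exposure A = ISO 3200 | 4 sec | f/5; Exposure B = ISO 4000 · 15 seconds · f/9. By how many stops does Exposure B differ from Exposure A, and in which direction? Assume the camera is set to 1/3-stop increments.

2/3 stop brighter

Aperture: f/5 → f/5.6 → f/6.3 → f/7.1 → f/8 → f/9 — 1 2/3 stops smaller aperture (darker).
Shutter speed: 4 → 5 → 6 → 8 → 10 → 13 → 15 — 2 stops slower (brighter).
ISO: 3200 → 4000 — 1/3 stop higher (brighter).
Net: −1 2/3 +2 +1/3 = +2/3 stops.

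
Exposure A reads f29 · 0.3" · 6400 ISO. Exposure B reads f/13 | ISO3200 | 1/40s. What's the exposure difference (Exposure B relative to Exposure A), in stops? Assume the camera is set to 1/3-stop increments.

2 1/3 stops darker

Aperture: f/29 → f/25 → f/22 → f/20 → f/18 → f/16 → f/14 → f/13 — 2 1/3 stops larger aperture (brighter).
Shutter speed: 0.3 → 1/4 → 1/5 → 1/6 → 1/8 → 1/10 → 1/13 → 1/15 → 1/20 → 1/25 → 1/30 → 1/40 — 3 2/3 stops faster (darker).
ISO: 6400 → 5000 → 4000 → 3200 — 1 stop lower (darker).
Net: +2 1/3 −3 2/3 −1 = −2 1/3 stops.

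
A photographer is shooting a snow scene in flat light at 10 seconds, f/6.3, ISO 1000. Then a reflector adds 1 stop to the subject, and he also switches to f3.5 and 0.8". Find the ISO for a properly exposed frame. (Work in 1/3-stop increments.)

ISO 2000

Scene light: 1 stop brighter.
Aperture: f/6.3 → f/5.6 → f/5 → f/4.5 → f/4 → f/3.5 — 1 2/3 stops larger aperture (brighter).
Shutter speed: 10 → 8 → 6 → 5 → 4 → 3.2 → 2.5 → 2 → 1.6 → 1.3 → 1 → 0.8 — 3 2/3 stops faster (darker).
Net so far: 1 stop darker. ISO: 1000 → 1250 → 1600 → 2000.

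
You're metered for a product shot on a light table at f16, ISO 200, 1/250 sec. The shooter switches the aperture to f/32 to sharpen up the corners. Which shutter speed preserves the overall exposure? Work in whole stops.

Aperture: f/16 → f/22 → f/32 — 2 stops stopped down (darker).
Need 2 stops brighter from the shutter speed: 1/250 → 1/125 → 1/60.

1/60s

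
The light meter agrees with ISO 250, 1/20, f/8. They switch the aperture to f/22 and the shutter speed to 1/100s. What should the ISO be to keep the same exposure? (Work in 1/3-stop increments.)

Aperture: f/8 → f/9 → f/10 → f/11 → f/13 → f/14 → f/16 → f/18 → f/20 → f/22 — 3 stops stopped down (darker).
Shutter speed: 1/20 → 1/25 → 1/30 → 1/40 → 1/50 → 1/60 → 1/80 → 1/100 — 2 1/3 stops faster (darker).
Net change so far: 5 1/3 stops darker. Offset with the ISO: 250 → 320 → 400 → 500 → 640 → 800 → 1000 → 1250 → 1600 → 2000 → 2500 → 3200 → 4000 → 5000 → 6400 → 8000 → 10000.

ISO 10000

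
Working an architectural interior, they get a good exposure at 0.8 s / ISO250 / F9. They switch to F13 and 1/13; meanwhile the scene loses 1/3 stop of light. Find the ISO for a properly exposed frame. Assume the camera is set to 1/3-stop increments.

ISO 6400

Scene light: 1/3 stop darker.
Aperture: f/9 → f/10 → f/11 → f/13 — 1 stop stopped down (darker).
Shutter speed: 0.8 → 0.6 → 0.5 → 0.4 → 0.3 → 1/4 → 1/5 → 1/6 → 1/8 → 1/10 → 1/13 — 3 1/3 stops shorter (darker).
Net so far: 4 2/3 stops darker. ISO: 250 → 320 → 400 → 500 → 640 → 800 → 1000 → 1250 → 1600 → 2000 → 2500 → 3200 → 4000 → 5000 → 6400.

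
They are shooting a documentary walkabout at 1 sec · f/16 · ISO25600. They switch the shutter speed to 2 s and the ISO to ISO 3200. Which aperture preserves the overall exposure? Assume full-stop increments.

Shutter speed: 1 → 2 — 1 stop slower (brighter).
ISO: 25600 → 12800 → 6400 → 3200 — 3 stops dropped (darker).
Net change so far: 2 stops darker. Offset with the aperture: f/16 → f/11 → f/8.

f/8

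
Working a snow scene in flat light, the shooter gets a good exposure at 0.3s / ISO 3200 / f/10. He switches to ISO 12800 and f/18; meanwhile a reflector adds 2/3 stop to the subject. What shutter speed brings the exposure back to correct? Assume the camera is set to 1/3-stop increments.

1/6s

Scene light: 2/3 stop brighter.
ISO: 3200 → 4000 → 5000 → 6400 → 8000 → 10000 → 12800 — 2 stops higher (brighter).
Aperture: f/10 → f/11 → f/13 → f/14 → f/16 → f/18 — 1 2/3 stops smaller aperture (darker).
Net so far: 1 stop brighter. Shutter speed: 0.3 → 1/4 → 1/5 → 1/6.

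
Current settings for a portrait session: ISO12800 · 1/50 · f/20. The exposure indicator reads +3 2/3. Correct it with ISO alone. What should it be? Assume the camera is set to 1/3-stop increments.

Overexposed by 3 2/3 stops → need 3 2/3 stops darker.
ISO: 12800 → 10000 → 8000 → 6400 → 5000 → 4000 → 3200 → 2500 → 2000 → 1600 → 1250 → 1000.

ISO 1000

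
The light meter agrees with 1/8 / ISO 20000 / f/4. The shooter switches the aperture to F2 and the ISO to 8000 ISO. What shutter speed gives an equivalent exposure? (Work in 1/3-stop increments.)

Aperture: f/4 → f/3.5 → f/3.2 → f/2.8 → f/2.5 → f/2.2 → f/2 — 2 stops opened up (brighter).
ISO: 20000 → 16000 → 12800 → 10000 → 8000 — 1 1/3 stops lower (darker).
Net change so far: 2/3 stop brighter. Offset with the shutter speed: 1/8 → 1/10 → 1/13.

1/13s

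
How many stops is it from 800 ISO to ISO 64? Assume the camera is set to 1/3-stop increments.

3 2/3 stops

800 → 640 → 500 → 400 → 320 → 250 → 200 → 160 → 125 → 100 → 80 → 64 — count the steps: 11 third-stops = 3 2/3 stops.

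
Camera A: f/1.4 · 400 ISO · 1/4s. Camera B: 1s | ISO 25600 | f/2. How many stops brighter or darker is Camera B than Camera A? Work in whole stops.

7 stops brighter

Aperture: f/1.4 → f/2 — 1 stop narrower (darker).
Shutter speed: 1/4 → 1/2 → 1 — 2 stops slower (brighter).
ISO: 400 → 800 → 1600 → 3200 → 6400 → 12800 → 25600 — 6 stops raised (brighter).
Net: −1 +2 +6 = +7 stops.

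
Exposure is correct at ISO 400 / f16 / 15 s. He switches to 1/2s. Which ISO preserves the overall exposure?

ISO 12800

Shutter speed: 15 → 8 → 4 → 2 → 1 → 1/2 — 5 stops shorter (darker).
Need 5 stops brighter from the ISO: 400 → 800 → 1600 → 3200 → 6400 → 12800.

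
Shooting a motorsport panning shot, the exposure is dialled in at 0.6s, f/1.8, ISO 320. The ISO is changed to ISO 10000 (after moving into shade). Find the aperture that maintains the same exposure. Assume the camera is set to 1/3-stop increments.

ISO: 320 → 400 → 500 → 640 → 800 → 1000 → 1250 → 1600 → 2000 → 2500 → 3200 → 4000 → 5000 → 6400 → 8000 → 10000 — 5 stops raised (brighter).
Need 5 stops darker from the aperture: f/1.8 → f/2 → f/2.2 → f/2.5 → f/2.8 → f/3.2 → f/3.5 → f/4 → f/4.5 → f/5 → f/5.6 → f/6.3 → f/7.1 → f/8 → f/9 → f/10.

f/10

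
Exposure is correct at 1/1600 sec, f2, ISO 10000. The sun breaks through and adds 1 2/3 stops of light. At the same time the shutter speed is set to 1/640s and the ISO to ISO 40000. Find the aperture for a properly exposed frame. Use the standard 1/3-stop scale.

f/11

Scene light: 1 2/3 stops brighter.
Shutter speed: 1/1600 → 1/1250 → 1/1000 → 1/800 → 1/640 — 1 1/3 stops slower (brighter).
ISO: 10000 → 12800 → 16000 → 20000 → 25600 → 32000 → 40000 — 2 stops raised (brighter).
Net so far: 5 stops brighter. Aperture: f/2 → f/2.2 → f/2.5 → f/2.8 → f/3.2 → f/3.5 → f/4 → f/4.5 → f/5 → f/5.6 → f/6.3 → f/7.1 → f/8 → f/9 → f/10 → f/11.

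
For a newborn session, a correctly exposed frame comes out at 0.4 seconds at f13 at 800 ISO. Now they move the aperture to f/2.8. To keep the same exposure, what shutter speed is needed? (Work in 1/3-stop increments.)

Aperture: f/13 → f/11 → f/10 → f/9 → f/8 → f/7.1 → f/6.3 → f/5.6 → f/5 → f/4.5 → f/4 → f/3.5 → f/3.2 → f/2.8 — 4 1/3 stops opened up (brighter).
Need 4 1/3 stops darker from the shutter speed: 0.4 → 0.3 → 1/4 → 1/5 → 1/6 → 1/8 → 1/10 → 1/13 → 1/15 → 1/20 → 1/25 → 1/30 → 1/40 → 1/50.

1/50s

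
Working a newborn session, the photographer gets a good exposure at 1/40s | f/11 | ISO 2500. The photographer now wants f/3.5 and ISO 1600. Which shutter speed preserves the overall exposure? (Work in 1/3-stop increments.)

1/250s

Aperture: f/11 → f/10 → f/9 → f/8 → f/7.1 → f/6.3 → f/5.6 → f/5 → f/4.5 → f/4 → f/3.5 — 3 1/3 stops wider (brighter).
ISO: 2500 → 2000 → 1600 — 2/3 stop dropped (darker).
Net change so far: 2 2/3 stops brighter. Offset with the shutter speed: 1/40 → 1/50 → 1/60 → 1/80 → 1/100 → 1/125 → 1/160 → 1/200 → 1/250.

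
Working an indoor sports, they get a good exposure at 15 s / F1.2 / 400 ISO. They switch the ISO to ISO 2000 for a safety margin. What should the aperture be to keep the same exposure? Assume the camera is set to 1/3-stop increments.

f/2.8

ISO: 400 → 500 → 640 → 800 → 1000 → 1250 → 1600 → 2000 — 2 1/3 stops higher (brighter).
Need 2 1/3 stops darker from the aperture: f/1.2 → f/1.4 → f/1.6 → f/1.8 → f/2 → f/2.2 → f/2.5 → f/2.8.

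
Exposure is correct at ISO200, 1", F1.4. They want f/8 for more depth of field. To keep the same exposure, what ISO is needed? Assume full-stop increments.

Aperture: f/1.4 → f/2 → f/2.8 → f/4 → f/5.6 → f/8 — 5 stops smaller aperture (darker).
Need 5 stops brighter from the ISO: 200 → 400 → 800 → 1600 → 3200 → 6400.

ISO 6400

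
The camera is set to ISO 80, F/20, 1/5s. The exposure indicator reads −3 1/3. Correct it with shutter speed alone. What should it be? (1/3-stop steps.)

2 s

Underexposed by 3 1/3 stops → need 3 1/3 stops brighter.
Shutter speed: 1/5 → 1/4 → 0.3 → 0.4 → 0.5 → 0.6 → 0.8 → 1 → 1.3 → 1.6 → 2.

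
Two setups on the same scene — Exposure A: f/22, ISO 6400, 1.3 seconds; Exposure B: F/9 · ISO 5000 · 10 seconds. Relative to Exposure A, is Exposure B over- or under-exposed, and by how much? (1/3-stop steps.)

5 1/3 stops brighter

Aperture: f/22 → f/20 → f/18 → f/16 → f/14 → f/13 → f/11 → f/10 → f/9 — 2 2/3 stops wider (brighter).
Shutter speed: 1.3 → 1.6 → 2 → 2.5 → 3.2 → 4 → 5 → 6 → 8 → 10 — 3 stops longer (brighter).
ISO: 6400 → 5000 — 1/3 stop dropped (darker).
Net: +2 2/3 +3 −1/3 = +5 1/3 stops.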